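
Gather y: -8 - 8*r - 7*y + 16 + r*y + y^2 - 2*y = -8*r + y^2 + y*(r - 9) + 8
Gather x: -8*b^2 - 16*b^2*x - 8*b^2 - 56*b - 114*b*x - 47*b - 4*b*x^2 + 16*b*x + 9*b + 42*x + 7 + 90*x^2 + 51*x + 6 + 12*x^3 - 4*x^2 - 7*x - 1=-16*b^2 - 94*b + 12*x^3 + x^2*(86 - 4*b) + x*(-16*b^2 - 98*b + 86) + 12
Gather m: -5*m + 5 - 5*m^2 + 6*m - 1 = -5*m^2 + m + 4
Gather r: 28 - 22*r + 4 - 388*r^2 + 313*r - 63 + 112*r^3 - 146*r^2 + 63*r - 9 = 112*r^3 - 534*r^2 + 354*r - 40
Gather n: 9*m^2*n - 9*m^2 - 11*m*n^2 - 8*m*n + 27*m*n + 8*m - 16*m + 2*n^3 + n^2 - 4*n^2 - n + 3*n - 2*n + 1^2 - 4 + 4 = -9*m^2 - 8*m + 2*n^3 + n^2*(-11*m - 3) + n*(9*m^2 + 19*m) + 1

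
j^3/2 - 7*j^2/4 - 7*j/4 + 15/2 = (j/2 + 1)*(j - 3)*(j - 5/2)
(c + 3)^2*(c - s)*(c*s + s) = c^4*s - c^3*s^2 + 7*c^3*s - 7*c^2*s^2 + 15*c^2*s - 15*c*s^2 + 9*c*s - 9*s^2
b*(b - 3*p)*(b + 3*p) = b^3 - 9*b*p^2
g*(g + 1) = g^2 + g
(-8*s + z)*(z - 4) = -8*s*z + 32*s + z^2 - 4*z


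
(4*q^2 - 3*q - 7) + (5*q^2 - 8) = 9*q^2 - 3*q - 15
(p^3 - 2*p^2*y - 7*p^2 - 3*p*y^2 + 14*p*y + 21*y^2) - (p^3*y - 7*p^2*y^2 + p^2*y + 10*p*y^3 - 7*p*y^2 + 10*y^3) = -p^3*y + p^3 + 7*p^2*y^2 - 3*p^2*y - 7*p^2 - 10*p*y^3 + 4*p*y^2 + 14*p*y - 10*y^3 + 21*y^2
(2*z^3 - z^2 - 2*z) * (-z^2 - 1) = -2*z^5 + z^4 + z^2 + 2*z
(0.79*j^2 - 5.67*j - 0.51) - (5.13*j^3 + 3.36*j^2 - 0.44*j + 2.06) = -5.13*j^3 - 2.57*j^2 - 5.23*j - 2.57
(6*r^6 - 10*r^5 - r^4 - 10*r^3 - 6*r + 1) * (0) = 0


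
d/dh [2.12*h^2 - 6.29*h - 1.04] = 4.24*h - 6.29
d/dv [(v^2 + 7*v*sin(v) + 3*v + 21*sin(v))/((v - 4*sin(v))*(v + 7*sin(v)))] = (4*v*cos(v) - 4*sin(v) + 12*cos(v) - 3)/(v - 4*sin(v))^2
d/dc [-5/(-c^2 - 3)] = -10*c/(c^2 + 3)^2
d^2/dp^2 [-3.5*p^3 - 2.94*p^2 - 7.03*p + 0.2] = -21.0*p - 5.88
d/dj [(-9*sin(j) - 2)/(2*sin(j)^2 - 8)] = (9*sin(j)^2 + 4*sin(j) + 36)*cos(j)/(2*(sin(j) - 2)^2*(sin(j) + 2)^2)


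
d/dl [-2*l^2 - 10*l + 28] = -4*l - 10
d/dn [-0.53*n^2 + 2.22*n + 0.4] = 2.22 - 1.06*n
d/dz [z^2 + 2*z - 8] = 2*z + 2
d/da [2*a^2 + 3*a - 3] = 4*a + 3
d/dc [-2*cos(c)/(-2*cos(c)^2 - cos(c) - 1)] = 2*sin(c)*cos(2*c)/(cos(c) + cos(2*c) + 2)^2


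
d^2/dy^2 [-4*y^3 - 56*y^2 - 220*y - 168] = -24*y - 112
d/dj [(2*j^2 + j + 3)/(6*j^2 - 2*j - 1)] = 5*(-2*j^2 - 8*j + 1)/(36*j^4 - 24*j^3 - 8*j^2 + 4*j + 1)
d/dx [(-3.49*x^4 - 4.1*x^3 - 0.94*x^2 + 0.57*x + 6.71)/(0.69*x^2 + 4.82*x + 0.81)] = (-4.8162*x^5 - 53.2944*x^4 - 50.8316*x^3 - 14.8871*x^2 - 10.7826*x - 31.8805)/(0.4761*x^4 + 6.6516*x^3 + 24.3502*x^2 + 7.8084*x + 0.6561)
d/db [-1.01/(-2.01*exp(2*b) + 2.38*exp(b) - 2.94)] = (2.4038 - 4.0602*exp(b))*exp(b)/(2.01*exp(2*b) - 2.38*exp(b) + 2.94)^2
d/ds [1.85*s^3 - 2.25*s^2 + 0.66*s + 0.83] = 5.55*s^2 - 4.5*s + 0.66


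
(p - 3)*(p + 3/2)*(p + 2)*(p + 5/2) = p^4 + 3*p^3 - 25*p^2/4 - 111*p/4 - 45/2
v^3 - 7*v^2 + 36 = (v - 6)*(v - 3)*(v + 2)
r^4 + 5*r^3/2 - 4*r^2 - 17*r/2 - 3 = (r - 2)*(r + 1/2)*(r + 1)*(r + 3)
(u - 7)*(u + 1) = u^2 - 6*u - 7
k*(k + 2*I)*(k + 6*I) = k^3 + 8*I*k^2 - 12*k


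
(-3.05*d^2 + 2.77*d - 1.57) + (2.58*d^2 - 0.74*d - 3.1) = -0.47*d^2 + 2.03*d - 4.67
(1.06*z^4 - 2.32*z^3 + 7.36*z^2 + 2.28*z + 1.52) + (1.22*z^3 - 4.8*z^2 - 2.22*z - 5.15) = 1.06*z^4 - 1.1*z^3 + 2.56*z^2 + 0.0599999999999996*z - 3.63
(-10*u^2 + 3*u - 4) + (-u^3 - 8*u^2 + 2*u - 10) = -u^3 - 18*u^2 + 5*u - 14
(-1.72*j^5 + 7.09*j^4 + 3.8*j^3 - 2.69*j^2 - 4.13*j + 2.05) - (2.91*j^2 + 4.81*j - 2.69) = -1.72*j^5 + 7.09*j^4 + 3.8*j^3 - 5.6*j^2 - 8.94*j + 4.74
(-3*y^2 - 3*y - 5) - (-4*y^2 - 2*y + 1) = y^2 - y - 6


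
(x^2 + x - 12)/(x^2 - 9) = (x + 4)/(x + 3)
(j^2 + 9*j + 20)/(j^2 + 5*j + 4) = (j + 5)/(j + 1)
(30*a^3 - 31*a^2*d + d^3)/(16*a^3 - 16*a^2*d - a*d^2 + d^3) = (30*a^2 - a*d - d^2)/(16*a^2 - d^2)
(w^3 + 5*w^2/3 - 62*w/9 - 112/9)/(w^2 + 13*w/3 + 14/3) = w - 8/3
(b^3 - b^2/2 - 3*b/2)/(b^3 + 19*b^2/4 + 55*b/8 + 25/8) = 4*b*(2*b - 3)/(8*b^2 + 30*b + 25)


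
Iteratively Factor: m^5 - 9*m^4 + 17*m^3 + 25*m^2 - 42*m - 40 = (m - 2)*(m^4 - 7*m^3 + 3*m^2 + 31*m + 20) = (m - 5)*(m - 2)*(m^3 - 2*m^2 - 7*m - 4) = (m - 5)*(m - 4)*(m - 2)*(m^2 + 2*m + 1) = (m - 5)*(m - 4)*(m - 2)*(m + 1)*(m + 1)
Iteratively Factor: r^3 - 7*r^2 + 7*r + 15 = (r - 5)*(r^2 - 2*r - 3) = (r - 5)*(r - 3)*(r + 1)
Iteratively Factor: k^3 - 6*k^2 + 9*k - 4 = (k - 1)*(k^2 - 5*k + 4) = (k - 4)*(k - 1)*(k - 1)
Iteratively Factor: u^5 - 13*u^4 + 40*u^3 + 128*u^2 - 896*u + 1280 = (u - 4)*(u^4 - 9*u^3 + 4*u^2 + 144*u - 320) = (u - 4)^2*(u^3 - 5*u^2 - 16*u + 80) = (u - 5)*(u - 4)^2*(u^2 - 16) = (u - 5)*(u - 4)^3*(u + 4)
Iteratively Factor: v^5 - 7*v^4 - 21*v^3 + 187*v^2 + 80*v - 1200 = (v - 5)*(v^4 - 2*v^3 - 31*v^2 + 32*v + 240) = (v - 5)*(v + 3)*(v^3 - 5*v^2 - 16*v + 80) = (v - 5)^2*(v + 3)*(v^2 - 16) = (v - 5)^2*(v + 3)*(v + 4)*(v - 4)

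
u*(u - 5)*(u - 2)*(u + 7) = u^4 - 39*u^2 + 70*u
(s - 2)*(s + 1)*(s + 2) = s^3 + s^2 - 4*s - 4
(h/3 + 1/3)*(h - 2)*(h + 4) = h^3/3 + h^2 - 2*h - 8/3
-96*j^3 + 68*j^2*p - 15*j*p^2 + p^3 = (-8*j + p)*(-4*j + p)*(-3*j + p)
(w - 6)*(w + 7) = w^2 + w - 42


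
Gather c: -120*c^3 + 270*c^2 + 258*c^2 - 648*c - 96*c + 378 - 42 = -120*c^3 + 528*c^2 - 744*c + 336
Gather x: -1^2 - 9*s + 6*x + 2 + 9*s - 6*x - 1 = 0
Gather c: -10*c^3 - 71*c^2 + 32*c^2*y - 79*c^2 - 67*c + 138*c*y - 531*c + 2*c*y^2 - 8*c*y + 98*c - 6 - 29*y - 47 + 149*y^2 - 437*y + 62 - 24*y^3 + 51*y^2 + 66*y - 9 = -10*c^3 + c^2*(32*y - 150) + c*(2*y^2 + 130*y - 500) - 24*y^3 + 200*y^2 - 400*y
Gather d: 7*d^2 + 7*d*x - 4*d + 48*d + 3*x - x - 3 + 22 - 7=7*d^2 + d*(7*x + 44) + 2*x + 12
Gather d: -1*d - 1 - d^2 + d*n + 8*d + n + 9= -d^2 + d*(n + 7) + n + 8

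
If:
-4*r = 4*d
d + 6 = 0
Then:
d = -6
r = 6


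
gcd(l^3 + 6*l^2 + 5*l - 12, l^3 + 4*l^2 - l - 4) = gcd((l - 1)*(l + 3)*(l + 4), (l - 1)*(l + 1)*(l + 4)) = l^2 + 3*l - 4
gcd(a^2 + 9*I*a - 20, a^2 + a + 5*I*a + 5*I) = a + 5*I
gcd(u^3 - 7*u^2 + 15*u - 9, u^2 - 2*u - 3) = u - 3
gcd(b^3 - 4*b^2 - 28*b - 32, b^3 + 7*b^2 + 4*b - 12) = b + 2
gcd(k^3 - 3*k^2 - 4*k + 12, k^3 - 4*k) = k^2 - 4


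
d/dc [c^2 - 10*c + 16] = 2*c - 10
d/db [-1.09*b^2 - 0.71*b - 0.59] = -2.18*b - 0.71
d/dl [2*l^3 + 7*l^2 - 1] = 2*l*(3*l + 7)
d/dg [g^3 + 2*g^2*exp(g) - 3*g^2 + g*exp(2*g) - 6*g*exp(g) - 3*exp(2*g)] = 2*g^2*exp(g) + 3*g^2 + 2*g*exp(2*g) - 2*g*exp(g) - 6*g - 5*exp(2*g) - 6*exp(g)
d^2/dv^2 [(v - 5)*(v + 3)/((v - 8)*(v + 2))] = 2*(4*v^3 + 3*v^2 + 174*v - 332)/(v^6 - 18*v^5 + 60*v^4 + 360*v^3 - 960*v^2 - 4608*v - 4096)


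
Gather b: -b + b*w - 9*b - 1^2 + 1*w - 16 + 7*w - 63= b*(w - 10) + 8*w - 80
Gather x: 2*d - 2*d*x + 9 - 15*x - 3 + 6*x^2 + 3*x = 2*d + 6*x^2 + x*(-2*d - 12) + 6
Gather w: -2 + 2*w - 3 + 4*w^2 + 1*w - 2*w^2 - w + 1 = 2*w^2 + 2*w - 4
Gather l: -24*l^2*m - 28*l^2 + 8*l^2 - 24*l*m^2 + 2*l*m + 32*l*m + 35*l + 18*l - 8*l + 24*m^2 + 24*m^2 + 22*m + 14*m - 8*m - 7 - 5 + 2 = l^2*(-24*m - 20) + l*(-24*m^2 + 34*m + 45) + 48*m^2 + 28*m - 10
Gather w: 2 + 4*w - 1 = 4*w + 1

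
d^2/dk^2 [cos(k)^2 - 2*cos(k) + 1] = 2*cos(k) - 2*cos(2*k)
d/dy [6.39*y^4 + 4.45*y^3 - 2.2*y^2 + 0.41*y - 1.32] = 25.56*y^3 + 13.35*y^2 - 4.4*y + 0.41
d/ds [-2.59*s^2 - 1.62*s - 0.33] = -5.18*s - 1.62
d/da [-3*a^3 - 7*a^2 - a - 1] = -9*a^2 - 14*a - 1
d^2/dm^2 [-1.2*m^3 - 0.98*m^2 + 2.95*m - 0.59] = -7.2*m - 1.96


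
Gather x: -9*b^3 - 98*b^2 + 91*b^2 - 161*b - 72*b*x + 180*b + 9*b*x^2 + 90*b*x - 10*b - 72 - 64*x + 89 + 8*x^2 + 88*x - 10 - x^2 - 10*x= -9*b^3 - 7*b^2 + 9*b + x^2*(9*b + 7) + x*(18*b + 14) + 7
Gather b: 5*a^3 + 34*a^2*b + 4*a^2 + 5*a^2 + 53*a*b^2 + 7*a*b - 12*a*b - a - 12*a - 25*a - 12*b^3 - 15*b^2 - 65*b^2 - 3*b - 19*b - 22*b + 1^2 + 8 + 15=5*a^3 + 9*a^2 - 38*a - 12*b^3 + b^2*(53*a - 80) + b*(34*a^2 - 5*a - 44) + 24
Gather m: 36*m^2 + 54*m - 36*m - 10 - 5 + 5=36*m^2 + 18*m - 10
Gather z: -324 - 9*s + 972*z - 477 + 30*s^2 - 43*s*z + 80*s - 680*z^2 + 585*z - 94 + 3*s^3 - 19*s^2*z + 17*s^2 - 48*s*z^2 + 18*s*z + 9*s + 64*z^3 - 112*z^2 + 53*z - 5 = 3*s^3 + 47*s^2 + 80*s + 64*z^3 + z^2*(-48*s - 792) + z*(-19*s^2 - 25*s + 1610) - 900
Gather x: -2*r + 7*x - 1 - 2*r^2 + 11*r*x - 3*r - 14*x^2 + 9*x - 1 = -2*r^2 - 5*r - 14*x^2 + x*(11*r + 16) - 2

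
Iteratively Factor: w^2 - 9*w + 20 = (w - 5)*(w - 4)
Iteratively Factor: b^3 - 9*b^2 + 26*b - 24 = (b - 3)*(b^2 - 6*b + 8) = (b - 4)*(b - 3)*(b - 2)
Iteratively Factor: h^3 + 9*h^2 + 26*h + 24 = (h + 3)*(h^2 + 6*h + 8) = (h + 3)*(h + 4)*(h + 2)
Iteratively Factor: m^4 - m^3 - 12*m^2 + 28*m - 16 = (m - 2)*(m^3 + m^2 - 10*m + 8) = (m - 2)^2*(m^2 + 3*m - 4) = (m - 2)^2*(m - 1)*(m + 4)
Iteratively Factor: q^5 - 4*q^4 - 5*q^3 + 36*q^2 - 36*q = (q - 2)*(q^4 - 2*q^3 - 9*q^2 + 18*q) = q*(q - 2)*(q^3 - 2*q^2 - 9*q + 18) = q*(q - 2)*(q + 3)*(q^2 - 5*q + 6) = q*(q - 3)*(q - 2)*(q + 3)*(q - 2)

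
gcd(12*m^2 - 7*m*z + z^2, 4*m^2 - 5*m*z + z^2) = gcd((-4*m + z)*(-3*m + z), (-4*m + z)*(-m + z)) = -4*m + z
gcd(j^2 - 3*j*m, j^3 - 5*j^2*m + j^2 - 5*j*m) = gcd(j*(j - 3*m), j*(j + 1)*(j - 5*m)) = j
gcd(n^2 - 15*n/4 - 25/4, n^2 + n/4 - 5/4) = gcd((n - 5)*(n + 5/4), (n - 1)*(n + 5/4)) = n + 5/4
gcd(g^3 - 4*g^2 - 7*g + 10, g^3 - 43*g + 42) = g - 1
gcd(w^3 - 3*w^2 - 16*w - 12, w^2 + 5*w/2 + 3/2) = w + 1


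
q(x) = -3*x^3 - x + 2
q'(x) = -9*x^2 - 1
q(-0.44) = 2.70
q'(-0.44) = -2.74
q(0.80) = -0.34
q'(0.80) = -6.76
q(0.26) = 1.69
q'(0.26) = -1.61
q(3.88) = -177.11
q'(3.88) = -136.49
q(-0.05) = 2.05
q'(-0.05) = -1.02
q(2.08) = -27.08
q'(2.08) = -39.94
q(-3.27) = 110.17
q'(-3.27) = -97.24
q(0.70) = 0.27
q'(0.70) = -5.41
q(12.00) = -5194.00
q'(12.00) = -1297.00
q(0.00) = 2.00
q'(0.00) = -1.00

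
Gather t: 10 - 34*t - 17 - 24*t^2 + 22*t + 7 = -24*t^2 - 12*t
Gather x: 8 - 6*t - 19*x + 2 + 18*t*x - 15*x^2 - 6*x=-6*t - 15*x^2 + x*(18*t - 25) + 10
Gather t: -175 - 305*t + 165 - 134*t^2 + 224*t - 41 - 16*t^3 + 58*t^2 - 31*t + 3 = -16*t^3 - 76*t^2 - 112*t - 48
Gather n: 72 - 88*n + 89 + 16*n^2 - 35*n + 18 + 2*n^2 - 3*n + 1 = 18*n^2 - 126*n + 180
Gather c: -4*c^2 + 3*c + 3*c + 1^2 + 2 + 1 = -4*c^2 + 6*c + 4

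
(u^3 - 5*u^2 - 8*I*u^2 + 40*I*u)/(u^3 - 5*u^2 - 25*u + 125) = u*(u - 8*I)/(u^2 - 25)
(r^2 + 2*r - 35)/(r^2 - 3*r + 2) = (r^2 + 2*r - 35)/(r^2 - 3*r + 2)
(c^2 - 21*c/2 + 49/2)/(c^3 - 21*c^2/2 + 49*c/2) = 1/c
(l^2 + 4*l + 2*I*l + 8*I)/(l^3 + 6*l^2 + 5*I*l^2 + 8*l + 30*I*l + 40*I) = (l + 2*I)/(l^2 + l*(2 + 5*I) + 10*I)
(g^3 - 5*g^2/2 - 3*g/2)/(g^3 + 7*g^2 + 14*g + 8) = g*(2*g^2 - 5*g - 3)/(2*(g^3 + 7*g^2 + 14*g + 8))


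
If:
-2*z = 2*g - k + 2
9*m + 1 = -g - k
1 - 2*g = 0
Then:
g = 1/2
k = 2*z + 3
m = -2*z/9 - 1/2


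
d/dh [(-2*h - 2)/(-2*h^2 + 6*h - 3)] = 2*(-2*h^2 - 4*h + 9)/(4*h^4 - 24*h^3 + 48*h^2 - 36*h + 9)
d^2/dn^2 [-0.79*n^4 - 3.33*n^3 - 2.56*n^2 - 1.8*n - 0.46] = -9.48*n^2 - 19.98*n - 5.12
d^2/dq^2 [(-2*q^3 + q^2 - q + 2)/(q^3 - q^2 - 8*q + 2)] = 2*(-q^6 - 51*q^5 + 63*q^4 - 179*q^3 + 72*q^2 + 6*q + 120)/(q^9 - 3*q^8 - 21*q^7 + 53*q^6 + 156*q^5 - 282*q^4 - 404*q^3 + 372*q^2 - 96*q + 8)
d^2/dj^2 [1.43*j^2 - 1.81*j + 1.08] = 2.86000000000000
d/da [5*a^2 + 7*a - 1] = 10*a + 7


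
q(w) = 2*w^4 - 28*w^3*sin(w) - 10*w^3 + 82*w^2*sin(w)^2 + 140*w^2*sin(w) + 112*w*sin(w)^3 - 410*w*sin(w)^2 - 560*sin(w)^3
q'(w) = -28*w^3*cos(w) + 8*w^3 + 164*w^2*sin(w)*cos(w) - 84*w^2*sin(w) + 140*w^2*cos(w) - 30*w^2 + 336*w*sin(w)^2*cos(w) + 164*w*sin(w)^2 - 820*w*sin(w)*cos(w) + 280*w*sin(w) + 112*sin(w)^3 - 1680*sin(w)^2*cos(w) - 410*sin(w)^2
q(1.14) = -506.04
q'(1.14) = -598.75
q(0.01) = -0.00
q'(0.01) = -0.25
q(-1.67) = 1184.34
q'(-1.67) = 138.20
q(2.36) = -136.24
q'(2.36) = 632.80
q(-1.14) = 804.94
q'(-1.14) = -1292.04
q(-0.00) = 0.00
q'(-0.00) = 0.00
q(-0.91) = 501.34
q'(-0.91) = -1281.43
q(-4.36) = 8308.50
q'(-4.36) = -7707.59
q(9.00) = 2625.99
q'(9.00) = 7666.25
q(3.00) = -47.30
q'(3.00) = -388.43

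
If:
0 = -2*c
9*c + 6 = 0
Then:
No Solution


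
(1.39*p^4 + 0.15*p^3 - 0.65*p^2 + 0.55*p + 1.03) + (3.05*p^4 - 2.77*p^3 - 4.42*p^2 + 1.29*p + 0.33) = 4.44*p^4 - 2.62*p^3 - 5.07*p^2 + 1.84*p + 1.36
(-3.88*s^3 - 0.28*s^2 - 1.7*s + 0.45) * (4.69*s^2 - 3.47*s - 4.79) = -18.1972*s^5 + 12.1504*s^4 + 11.5838*s^3 + 9.3507*s^2 + 6.5815*s - 2.1555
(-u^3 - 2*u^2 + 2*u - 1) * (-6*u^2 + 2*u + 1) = 6*u^5 + 10*u^4 - 17*u^3 + 8*u^2 - 1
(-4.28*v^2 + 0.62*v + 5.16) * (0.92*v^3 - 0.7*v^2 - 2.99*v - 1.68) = -3.9376*v^5 + 3.5664*v^4 + 17.1104*v^3 + 1.7246*v^2 - 16.47*v - 8.6688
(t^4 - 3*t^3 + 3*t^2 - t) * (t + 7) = t^5 + 4*t^4 - 18*t^3 + 20*t^2 - 7*t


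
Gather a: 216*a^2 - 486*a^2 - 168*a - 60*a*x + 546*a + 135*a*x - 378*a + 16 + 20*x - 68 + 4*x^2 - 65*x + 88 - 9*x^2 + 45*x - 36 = -270*a^2 + 75*a*x - 5*x^2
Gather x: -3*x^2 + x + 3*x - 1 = -3*x^2 + 4*x - 1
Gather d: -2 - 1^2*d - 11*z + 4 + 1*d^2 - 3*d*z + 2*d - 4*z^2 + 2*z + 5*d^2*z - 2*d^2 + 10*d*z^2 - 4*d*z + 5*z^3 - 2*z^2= d^2*(5*z - 1) + d*(10*z^2 - 7*z + 1) + 5*z^3 - 6*z^2 - 9*z + 2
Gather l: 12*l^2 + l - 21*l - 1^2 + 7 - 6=12*l^2 - 20*l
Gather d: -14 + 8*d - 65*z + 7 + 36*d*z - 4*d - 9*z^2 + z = d*(36*z + 4) - 9*z^2 - 64*z - 7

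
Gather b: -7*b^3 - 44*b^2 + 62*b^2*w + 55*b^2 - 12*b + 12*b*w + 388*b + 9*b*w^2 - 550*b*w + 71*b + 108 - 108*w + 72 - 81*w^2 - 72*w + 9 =-7*b^3 + b^2*(62*w + 11) + b*(9*w^2 - 538*w + 447) - 81*w^2 - 180*w + 189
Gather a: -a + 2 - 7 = -a - 5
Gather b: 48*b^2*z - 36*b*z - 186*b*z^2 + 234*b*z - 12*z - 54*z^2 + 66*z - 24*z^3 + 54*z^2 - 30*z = 48*b^2*z + b*(-186*z^2 + 198*z) - 24*z^3 + 24*z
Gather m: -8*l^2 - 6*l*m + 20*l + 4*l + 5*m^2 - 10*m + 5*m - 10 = -8*l^2 + 24*l + 5*m^2 + m*(-6*l - 5) - 10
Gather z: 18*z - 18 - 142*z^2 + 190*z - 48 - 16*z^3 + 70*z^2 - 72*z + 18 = -16*z^3 - 72*z^2 + 136*z - 48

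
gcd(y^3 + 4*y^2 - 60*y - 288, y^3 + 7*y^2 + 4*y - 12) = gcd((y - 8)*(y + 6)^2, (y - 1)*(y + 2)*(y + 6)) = y + 6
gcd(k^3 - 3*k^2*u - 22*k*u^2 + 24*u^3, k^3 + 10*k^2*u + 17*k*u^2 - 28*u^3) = -k^2 - 3*k*u + 4*u^2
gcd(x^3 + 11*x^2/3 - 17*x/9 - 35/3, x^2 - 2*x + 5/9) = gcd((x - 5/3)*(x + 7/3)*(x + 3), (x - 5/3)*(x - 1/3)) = x - 5/3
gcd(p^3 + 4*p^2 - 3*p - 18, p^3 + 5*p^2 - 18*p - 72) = p + 3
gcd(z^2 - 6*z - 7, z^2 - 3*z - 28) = z - 7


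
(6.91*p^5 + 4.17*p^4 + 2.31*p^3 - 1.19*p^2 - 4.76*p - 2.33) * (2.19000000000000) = 15.1329*p^5 + 9.1323*p^4 + 5.0589*p^3 - 2.6061*p^2 - 10.4244*p - 5.1027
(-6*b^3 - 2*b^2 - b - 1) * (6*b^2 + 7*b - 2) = -36*b^5 - 54*b^4 - 8*b^3 - 9*b^2 - 5*b + 2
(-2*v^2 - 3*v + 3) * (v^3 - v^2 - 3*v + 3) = -2*v^5 - v^4 + 12*v^3 - 18*v + 9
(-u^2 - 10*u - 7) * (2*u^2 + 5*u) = -2*u^4 - 25*u^3 - 64*u^2 - 35*u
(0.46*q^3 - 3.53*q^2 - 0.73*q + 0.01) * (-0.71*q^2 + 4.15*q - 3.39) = -0.3266*q^5 + 4.4153*q^4 - 15.6906*q^3 + 8.9301*q^2 + 2.5162*q - 0.0339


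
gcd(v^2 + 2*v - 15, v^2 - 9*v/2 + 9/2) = v - 3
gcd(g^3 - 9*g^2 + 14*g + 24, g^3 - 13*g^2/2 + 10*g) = g - 4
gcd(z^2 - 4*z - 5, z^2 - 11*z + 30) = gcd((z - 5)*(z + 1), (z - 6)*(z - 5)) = z - 5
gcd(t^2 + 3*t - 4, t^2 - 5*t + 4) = t - 1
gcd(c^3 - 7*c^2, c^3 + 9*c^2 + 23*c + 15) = 1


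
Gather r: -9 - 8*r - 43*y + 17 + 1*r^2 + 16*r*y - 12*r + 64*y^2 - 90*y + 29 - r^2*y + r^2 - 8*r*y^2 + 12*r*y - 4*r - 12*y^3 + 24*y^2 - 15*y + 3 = r^2*(2 - y) + r*(-8*y^2 + 28*y - 24) - 12*y^3 + 88*y^2 - 148*y + 40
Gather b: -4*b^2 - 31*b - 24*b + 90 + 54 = -4*b^2 - 55*b + 144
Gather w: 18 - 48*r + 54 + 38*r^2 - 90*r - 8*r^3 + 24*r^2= -8*r^3 + 62*r^2 - 138*r + 72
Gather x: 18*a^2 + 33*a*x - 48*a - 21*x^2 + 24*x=18*a^2 - 48*a - 21*x^2 + x*(33*a + 24)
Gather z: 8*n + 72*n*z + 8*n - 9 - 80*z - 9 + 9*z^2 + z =16*n + 9*z^2 + z*(72*n - 79) - 18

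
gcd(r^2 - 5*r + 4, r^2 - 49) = 1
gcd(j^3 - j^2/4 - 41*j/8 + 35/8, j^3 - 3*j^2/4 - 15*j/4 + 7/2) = j^2 - 11*j/4 + 7/4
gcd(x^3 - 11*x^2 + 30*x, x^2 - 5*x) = x^2 - 5*x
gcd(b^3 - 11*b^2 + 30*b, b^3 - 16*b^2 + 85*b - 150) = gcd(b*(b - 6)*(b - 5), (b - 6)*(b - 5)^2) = b^2 - 11*b + 30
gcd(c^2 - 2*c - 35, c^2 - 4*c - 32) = 1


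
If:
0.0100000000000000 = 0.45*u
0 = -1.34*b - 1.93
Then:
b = -1.44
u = 0.02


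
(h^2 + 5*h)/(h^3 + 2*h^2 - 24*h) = (h + 5)/(h^2 + 2*h - 24)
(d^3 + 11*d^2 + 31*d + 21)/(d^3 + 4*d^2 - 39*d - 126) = (d + 1)/(d - 6)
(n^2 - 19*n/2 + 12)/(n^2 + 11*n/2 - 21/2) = (n - 8)/(n + 7)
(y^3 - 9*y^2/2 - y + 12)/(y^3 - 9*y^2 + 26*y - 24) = (y + 3/2)/(y - 3)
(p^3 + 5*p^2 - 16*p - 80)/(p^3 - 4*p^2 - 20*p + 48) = (p^2 + p - 20)/(p^2 - 8*p + 12)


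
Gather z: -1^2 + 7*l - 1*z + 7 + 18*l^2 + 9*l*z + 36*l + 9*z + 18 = 18*l^2 + 43*l + z*(9*l + 8) + 24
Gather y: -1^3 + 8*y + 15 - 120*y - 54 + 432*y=320*y - 40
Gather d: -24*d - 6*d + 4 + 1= 5 - 30*d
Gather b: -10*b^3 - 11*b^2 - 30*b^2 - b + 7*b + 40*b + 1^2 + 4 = -10*b^3 - 41*b^2 + 46*b + 5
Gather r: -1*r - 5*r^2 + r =-5*r^2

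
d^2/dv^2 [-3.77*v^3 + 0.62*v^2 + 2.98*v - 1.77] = 1.24 - 22.62*v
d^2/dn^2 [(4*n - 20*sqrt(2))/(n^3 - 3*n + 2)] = 24*(3*(n - 5*sqrt(2))*(n^2 - 1)^2 + (-n^2 - n*(n - 5*sqrt(2)) + 1)*(n^3 - 3*n + 2))/(n^3 - 3*n + 2)^3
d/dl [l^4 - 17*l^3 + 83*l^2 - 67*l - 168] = 4*l^3 - 51*l^2 + 166*l - 67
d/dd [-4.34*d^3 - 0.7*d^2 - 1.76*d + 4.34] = -13.02*d^2 - 1.4*d - 1.76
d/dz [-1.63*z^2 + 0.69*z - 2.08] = 0.69 - 3.26*z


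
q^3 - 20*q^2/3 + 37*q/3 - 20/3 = (q - 4)*(q - 5/3)*(q - 1)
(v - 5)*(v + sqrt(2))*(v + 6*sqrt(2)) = v^3 - 5*v^2 + 7*sqrt(2)*v^2 - 35*sqrt(2)*v + 12*v - 60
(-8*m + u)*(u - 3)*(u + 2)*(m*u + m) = -8*m^2*u^3 + 56*m^2*u + 48*m^2 + m*u^4 - 7*m*u^2 - 6*m*u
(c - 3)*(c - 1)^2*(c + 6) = c^4 + c^3 - 23*c^2 + 39*c - 18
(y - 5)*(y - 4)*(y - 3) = y^3 - 12*y^2 + 47*y - 60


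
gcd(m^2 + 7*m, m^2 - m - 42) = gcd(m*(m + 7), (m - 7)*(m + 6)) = 1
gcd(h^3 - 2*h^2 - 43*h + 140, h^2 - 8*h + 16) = h - 4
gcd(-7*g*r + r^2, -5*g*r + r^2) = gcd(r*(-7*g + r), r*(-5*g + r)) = r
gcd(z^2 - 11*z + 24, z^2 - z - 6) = z - 3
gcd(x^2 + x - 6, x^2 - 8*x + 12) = x - 2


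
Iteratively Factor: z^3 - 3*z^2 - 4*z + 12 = (z - 3)*(z^2 - 4) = (z - 3)*(z + 2)*(z - 2)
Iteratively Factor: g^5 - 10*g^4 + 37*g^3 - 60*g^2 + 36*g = (g - 2)*(g^4 - 8*g^3 + 21*g^2 - 18*g) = g*(g - 2)*(g^3 - 8*g^2 + 21*g - 18) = g*(g - 3)*(g - 2)*(g^2 - 5*g + 6) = g*(g - 3)^2*(g - 2)*(g - 2)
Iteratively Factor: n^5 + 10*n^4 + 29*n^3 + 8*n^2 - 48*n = (n)*(n^4 + 10*n^3 + 29*n^2 + 8*n - 48) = n*(n - 1)*(n^3 + 11*n^2 + 40*n + 48) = n*(n - 1)*(n + 4)*(n^2 + 7*n + 12) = n*(n - 1)*(n + 3)*(n + 4)*(n + 4)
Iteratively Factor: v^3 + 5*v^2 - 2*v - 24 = (v + 4)*(v^2 + v - 6) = (v + 3)*(v + 4)*(v - 2)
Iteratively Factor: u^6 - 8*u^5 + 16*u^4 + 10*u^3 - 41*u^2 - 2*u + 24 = (u + 1)*(u^5 - 9*u^4 + 25*u^3 - 15*u^2 - 26*u + 24) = (u - 4)*(u + 1)*(u^4 - 5*u^3 + 5*u^2 + 5*u - 6) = (u - 4)*(u - 1)*(u + 1)*(u^3 - 4*u^2 + u + 6) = (u - 4)*(u - 1)*(u + 1)^2*(u^2 - 5*u + 6) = (u - 4)*(u - 3)*(u - 1)*(u + 1)^2*(u - 2)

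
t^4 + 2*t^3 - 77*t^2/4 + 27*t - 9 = (t - 2)*(t - 3/2)*(t - 1/2)*(t + 6)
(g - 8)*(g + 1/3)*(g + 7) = g^3 - 2*g^2/3 - 169*g/3 - 56/3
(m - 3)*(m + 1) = m^2 - 2*m - 3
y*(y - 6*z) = y^2 - 6*y*z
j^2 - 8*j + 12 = (j - 6)*(j - 2)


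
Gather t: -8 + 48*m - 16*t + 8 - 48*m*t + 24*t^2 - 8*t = 48*m + 24*t^2 + t*(-48*m - 24)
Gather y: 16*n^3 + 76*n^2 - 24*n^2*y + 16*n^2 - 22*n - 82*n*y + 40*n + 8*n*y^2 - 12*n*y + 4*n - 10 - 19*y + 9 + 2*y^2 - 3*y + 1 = 16*n^3 + 92*n^2 + 22*n + y^2*(8*n + 2) + y*(-24*n^2 - 94*n - 22)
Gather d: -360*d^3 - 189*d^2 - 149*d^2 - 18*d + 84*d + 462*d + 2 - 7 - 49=-360*d^3 - 338*d^2 + 528*d - 54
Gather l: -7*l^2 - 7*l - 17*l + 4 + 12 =-7*l^2 - 24*l + 16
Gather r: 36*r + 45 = 36*r + 45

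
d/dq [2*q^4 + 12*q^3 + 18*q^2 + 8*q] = 8*q^3 + 36*q^2 + 36*q + 8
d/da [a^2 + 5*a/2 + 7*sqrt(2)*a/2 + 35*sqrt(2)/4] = 2*a + 5/2 + 7*sqrt(2)/2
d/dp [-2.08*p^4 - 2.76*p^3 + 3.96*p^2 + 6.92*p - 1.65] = -8.32*p^3 - 8.28*p^2 + 7.92*p + 6.92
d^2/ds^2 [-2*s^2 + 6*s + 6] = -4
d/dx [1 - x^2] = -2*x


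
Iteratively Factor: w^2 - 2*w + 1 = (w - 1)*(w - 1)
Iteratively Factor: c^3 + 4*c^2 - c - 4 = (c + 1)*(c^2 + 3*c - 4) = (c - 1)*(c + 1)*(c + 4)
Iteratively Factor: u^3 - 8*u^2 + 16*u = (u - 4)*(u^2 - 4*u) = u*(u - 4)*(u - 4)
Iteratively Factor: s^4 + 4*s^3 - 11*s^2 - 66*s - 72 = (s + 2)*(s^3 + 2*s^2 - 15*s - 36) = (s + 2)*(s + 3)*(s^2 - s - 12) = (s - 4)*(s + 2)*(s + 3)*(s + 3)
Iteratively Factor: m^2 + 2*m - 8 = (m + 4)*(m - 2)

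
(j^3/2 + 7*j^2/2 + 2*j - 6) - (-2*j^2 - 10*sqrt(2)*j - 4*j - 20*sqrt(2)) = j^3/2 + 11*j^2/2 + 6*j + 10*sqrt(2)*j - 6 + 20*sqrt(2)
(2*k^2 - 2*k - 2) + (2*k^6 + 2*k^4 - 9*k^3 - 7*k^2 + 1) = 2*k^6 + 2*k^4 - 9*k^3 - 5*k^2 - 2*k - 1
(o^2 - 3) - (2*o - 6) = o^2 - 2*o + 3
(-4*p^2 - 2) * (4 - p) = 4*p^3 - 16*p^2 + 2*p - 8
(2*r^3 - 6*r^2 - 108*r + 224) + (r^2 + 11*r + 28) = 2*r^3 - 5*r^2 - 97*r + 252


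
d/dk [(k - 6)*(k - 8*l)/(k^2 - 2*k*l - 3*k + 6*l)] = ((k - 6)*(k - 8*l)*(-2*k + 2*l + 3) + 2*(k - 4*l - 3)*(k^2 - 2*k*l - 3*k + 6*l))/(k^2 - 2*k*l - 3*k + 6*l)^2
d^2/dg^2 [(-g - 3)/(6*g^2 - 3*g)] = 2*(-4*g^3 - 36*g^2 + 18*g - 3)/(3*g^3*(8*g^3 - 12*g^2 + 6*g - 1))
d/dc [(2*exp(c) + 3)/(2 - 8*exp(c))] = 7*exp(c)/(4*exp(c) - 1)^2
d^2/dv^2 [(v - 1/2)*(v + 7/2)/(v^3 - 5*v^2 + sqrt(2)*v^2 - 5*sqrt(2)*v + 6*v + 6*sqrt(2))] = (4*v^6 + 36*v^5 - 294*v^4 + 96*sqrt(2)*v^4 - 408*sqrt(2)*v^3 + 692*v^3 - 837*v^2 + 243*sqrt(2)*v^2 + 408*v + 555*sqrt(2)*v - 222*sqrt(2) + 490)/(2*(v^9 - 15*v^8 + 3*sqrt(2)*v^8 - 45*sqrt(2)*v^7 + 99*v^7 - 395*v^6 + 281*sqrt(2)*v^6 - 945*sqrt(2)*v^5 + 1116*v^5 - 2370*v^4 + 1860*sqrt(2)*v^4 - 2230*sqrt(2)*v^3 + 3564*v^3 - 3240*v^2 + 1764*sqrt(2)*v^2 - 1080*sqrt(2)*v + 1296*v + 432*sqrt(2)))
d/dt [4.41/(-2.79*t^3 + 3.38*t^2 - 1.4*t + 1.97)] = (36.9117*t^2 - 29.8116*t + 6.174)/(2.79*t^3 - 3.38*t^2 + 1.4*t - 1.97)^2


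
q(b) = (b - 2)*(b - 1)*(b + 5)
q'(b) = (b - 2)*(b - 1) + (b - 2)*(b + 5) + (b - 1)*(b + 5) = 3*b^2 + 4*b - 13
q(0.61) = 3.04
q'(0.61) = -9.44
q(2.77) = 10.59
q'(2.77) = 21.10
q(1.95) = -0.33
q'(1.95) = 6.21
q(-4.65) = 13.15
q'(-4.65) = 33.27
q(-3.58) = 36.29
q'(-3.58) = 11.13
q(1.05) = -0.29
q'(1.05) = -5.49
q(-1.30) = 28.08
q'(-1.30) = -13.13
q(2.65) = 8.20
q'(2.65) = 18.67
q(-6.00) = -56.00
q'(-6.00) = 71.00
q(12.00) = 1870.00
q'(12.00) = 467.00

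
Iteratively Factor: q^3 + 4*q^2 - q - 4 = (q + 4)*(q^2 - 1) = (q - 1)*(q + 4)*(q + 1)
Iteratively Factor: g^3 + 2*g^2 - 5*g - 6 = (g + 1)*(g^2 + g - 6) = (g + 1)*(g + 3)*(g - 2)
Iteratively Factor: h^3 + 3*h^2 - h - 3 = (h - 1)*(h^2 + 4*h + 3) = (h - 1)*(h + 3)*(h + 1)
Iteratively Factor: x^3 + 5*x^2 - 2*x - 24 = (x - 2)*(x^2 + 7*x + 12) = (x - 2)*(x + 4)*(x + 3)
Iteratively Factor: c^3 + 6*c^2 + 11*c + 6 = (c + 3)*(c^2 + 3*c + 2) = (c + 1)*(c + 3)*(c + 2)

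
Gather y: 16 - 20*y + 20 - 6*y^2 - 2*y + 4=-6*y^2 - 22*y + 40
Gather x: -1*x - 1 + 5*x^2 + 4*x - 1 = 5*x^2 + 3*x - 2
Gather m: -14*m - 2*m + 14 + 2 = 16 - 16*m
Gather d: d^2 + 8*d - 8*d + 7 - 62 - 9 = d^2 - 64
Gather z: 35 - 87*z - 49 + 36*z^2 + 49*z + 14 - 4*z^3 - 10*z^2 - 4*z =-4*z^3 + 26*z^2 - 42*z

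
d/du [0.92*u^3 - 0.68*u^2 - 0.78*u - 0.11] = 2.76*u^2 - 1.36*u - 0.78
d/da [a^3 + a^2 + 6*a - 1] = 3*a^2 + 2*a + 6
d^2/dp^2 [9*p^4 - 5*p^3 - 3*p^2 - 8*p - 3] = 108*p^2 - 30*p - 6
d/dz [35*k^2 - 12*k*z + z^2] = -12*k + 2*z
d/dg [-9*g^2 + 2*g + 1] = 2 - 18*g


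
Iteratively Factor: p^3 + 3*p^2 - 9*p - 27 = (p - 3)*(p^2 + 6*p + 9) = (p - 3)*(p + 3)*(p + 3)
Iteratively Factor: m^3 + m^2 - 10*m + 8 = (m - 1)*(m^2 + 2*m - 8) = (m - 2)*(m - 1)*(m + 4)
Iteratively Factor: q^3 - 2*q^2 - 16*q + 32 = (q - 4)*(q^2 + 2*q - 8) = (q - 4)*(q - 2)*(q + 4)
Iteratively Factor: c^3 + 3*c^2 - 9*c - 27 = (c + 3)*(c^2 - 9) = (c - 3)*(c + 3)*(c + 3)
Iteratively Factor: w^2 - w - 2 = (w + 1)*(w - 2)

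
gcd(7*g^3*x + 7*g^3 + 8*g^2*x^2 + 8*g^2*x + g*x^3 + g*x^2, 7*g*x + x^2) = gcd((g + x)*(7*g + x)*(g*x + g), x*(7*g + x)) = 7*g + x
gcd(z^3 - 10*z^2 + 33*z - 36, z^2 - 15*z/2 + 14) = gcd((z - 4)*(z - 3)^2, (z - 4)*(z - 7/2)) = z - 4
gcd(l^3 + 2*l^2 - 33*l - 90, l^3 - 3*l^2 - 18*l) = l^2 - 3*l - 18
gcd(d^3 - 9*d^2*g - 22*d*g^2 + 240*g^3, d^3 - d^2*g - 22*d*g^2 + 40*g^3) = d + 5*g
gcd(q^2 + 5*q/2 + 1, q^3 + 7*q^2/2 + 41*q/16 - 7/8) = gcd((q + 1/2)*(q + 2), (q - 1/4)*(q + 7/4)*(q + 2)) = q + 2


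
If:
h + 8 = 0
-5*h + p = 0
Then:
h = -8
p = -40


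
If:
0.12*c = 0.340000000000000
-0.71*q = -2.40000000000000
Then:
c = 2.83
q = 3.38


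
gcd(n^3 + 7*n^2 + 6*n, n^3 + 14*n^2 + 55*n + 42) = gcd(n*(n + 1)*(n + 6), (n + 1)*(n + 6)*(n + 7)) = n^2 + 7*n + 6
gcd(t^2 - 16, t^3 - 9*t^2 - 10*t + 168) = t + 4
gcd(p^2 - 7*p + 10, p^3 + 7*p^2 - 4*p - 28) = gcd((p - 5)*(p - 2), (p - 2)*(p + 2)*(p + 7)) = p - 2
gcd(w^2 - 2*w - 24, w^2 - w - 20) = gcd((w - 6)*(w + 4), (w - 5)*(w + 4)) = w + 4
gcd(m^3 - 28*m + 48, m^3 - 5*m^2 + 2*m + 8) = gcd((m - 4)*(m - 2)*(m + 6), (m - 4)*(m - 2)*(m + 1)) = m^2 - 6*m + 8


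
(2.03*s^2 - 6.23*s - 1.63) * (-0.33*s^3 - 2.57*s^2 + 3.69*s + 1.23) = -0.6699*s^5 - 3.1612*s^4 + 24.0397*s^3 - 16.3027*s^2 - 13.6776*s - 2.0049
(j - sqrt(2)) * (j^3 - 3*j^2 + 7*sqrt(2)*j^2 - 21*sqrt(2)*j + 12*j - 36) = j^4 - 3*j^3 + 6*sqrt(2)*j^3 - 18*sqrt(2)*j^2 - 2*j^2 - 12*sqrt(2)*j + 6*j + 36*sqrt(2)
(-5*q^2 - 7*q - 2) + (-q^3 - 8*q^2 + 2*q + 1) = -q^3 - 13*q^2 - 5*q - 1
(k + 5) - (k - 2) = 7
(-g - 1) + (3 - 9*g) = 2 - 10*g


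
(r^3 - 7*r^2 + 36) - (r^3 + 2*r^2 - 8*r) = -9*r^2 + 8*r + 36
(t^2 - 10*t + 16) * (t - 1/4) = t^3 - 41*t^2/4 + 37*t/2 - 4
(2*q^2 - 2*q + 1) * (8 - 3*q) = -6*q^3 + 22*q^2 - 19*q + 8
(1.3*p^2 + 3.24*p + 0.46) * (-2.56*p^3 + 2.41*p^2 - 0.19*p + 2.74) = -3.328*p^5 - 5.1614*p^4 + 6.3838*p^3 + 4.055*p^2 + 8.7902*p + 1.2604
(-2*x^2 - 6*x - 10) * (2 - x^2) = 2*x^4 + 6*x^3 + 6*x^2 - 12*x - 20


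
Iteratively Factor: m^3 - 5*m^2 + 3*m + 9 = (m - 3)*(m^2 - 2*m - 3) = (m - 3)^2*(m + 1)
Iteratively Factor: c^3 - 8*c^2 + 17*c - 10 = (c - 1)*(c^2 - 7*c + 10) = (c - 5)*(c - 1)*(c - 2)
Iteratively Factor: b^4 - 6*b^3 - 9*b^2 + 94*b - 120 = (b - 2)*(b^3 - 4*b^2 - 17*b + 60) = (b - 3)*(b - 2)*(b^2 - b - 20) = (b - 5)*(b - 3)*(b - 2)*(b + 4)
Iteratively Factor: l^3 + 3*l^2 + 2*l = (l + 2)*(l^2 + l) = (l + 1)*(l + 2)*(l)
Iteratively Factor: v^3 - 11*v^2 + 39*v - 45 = (v - 3)*(v^2 - 8*v + 15) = (v - 3)^2*(v - 5)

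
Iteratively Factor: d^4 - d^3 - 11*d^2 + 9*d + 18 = (d + 3)*(d^3 - 4*d^2 + d + 6) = (d + 1)*(d + 3)*(d^2 - 5*d + 6) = (d - 2)*(d + 1)*(d + 3)*(d - 3)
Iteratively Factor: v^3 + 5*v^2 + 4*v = (v + 4)*(v^2 + v) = (v + 1)*(v + 4)*(v)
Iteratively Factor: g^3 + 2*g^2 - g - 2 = (g - 1)*(g^2 + 3*g + 2) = (g - 1)*(g + 2)*(g + 1)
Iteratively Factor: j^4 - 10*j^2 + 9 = (j + 3)*(j^3 - 3*j^2 - j + 3) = (j + 1)*(j + 3)*(j^2 - 4*j + 3) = (j - 1)*(j + 1)*(j + 3)*(j - 3)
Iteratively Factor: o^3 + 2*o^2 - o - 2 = (o + 2)*(o^2 - 1) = (o - 1)*(o + 2)*(o + 1)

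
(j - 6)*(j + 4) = j^2 - 2*j - 24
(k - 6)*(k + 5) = k^2 - k - 30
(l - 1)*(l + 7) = l^2 + 6*l - 7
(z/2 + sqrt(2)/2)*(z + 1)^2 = z^3/2 + sqrt(2)*z^2/2 + z^2 + z/2 + sqrt(2)*z + sqrt(2)/2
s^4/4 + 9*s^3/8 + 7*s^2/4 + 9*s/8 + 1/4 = (s/4 + 1/4)*(s + 1/2)*(s + 1)*(s + 2)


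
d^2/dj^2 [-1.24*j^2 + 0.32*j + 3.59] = -2.48000000000000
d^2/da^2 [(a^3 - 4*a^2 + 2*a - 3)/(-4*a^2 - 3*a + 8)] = 2*(-121*a^3 + 600*a^2 - 276*a + 331)/(64*a^6 + 144*a^5 - 276*a^4 - 549*a^3 + 552*a^2 + 576*a - 512)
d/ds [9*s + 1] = 9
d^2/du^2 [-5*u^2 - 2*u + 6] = -10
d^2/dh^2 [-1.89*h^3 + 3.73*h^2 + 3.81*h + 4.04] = 7.46 - 11.34*h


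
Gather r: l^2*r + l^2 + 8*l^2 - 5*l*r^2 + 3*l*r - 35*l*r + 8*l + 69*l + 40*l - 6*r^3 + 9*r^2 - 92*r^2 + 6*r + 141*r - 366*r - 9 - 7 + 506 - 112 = 9*l^2 + 117*l - 6*r^3 + r^2*(-5*l - 83) + r*(l^2 - 32*l - 219) + 378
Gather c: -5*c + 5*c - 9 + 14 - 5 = 0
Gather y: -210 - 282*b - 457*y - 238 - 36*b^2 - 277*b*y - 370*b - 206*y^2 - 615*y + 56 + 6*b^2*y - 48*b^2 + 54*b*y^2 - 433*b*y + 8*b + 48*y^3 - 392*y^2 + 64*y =-84*b^2 - 644*b + 48*y^3 + y^2*(54*b - 598) + y*(6*b^2 - 710*b - 1008) - 392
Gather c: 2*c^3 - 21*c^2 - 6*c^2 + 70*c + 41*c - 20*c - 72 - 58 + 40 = 2*c^3 - 27*c^2 + 91*c - 90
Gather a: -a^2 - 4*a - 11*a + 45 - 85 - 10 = -a^2 - 15*a - 50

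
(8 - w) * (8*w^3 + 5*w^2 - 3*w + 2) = -8*w^4 + 59*w^3 + 43*w^2 - 26*w + 16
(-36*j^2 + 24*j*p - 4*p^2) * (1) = -36*j^2 + 24*j*p - 4*p^2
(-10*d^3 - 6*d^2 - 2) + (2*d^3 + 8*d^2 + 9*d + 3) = -8*d^3 + 2*d^2 + 9*d + 1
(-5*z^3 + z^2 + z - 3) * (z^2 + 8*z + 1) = -5*z^5 - 39*z^4 + 4*z^3 + 6*z^2 - 23*z - 3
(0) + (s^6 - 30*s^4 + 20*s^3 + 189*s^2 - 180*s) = s^6 - 30*s^4 + 20*s^3 + 189*s^2 - 180*s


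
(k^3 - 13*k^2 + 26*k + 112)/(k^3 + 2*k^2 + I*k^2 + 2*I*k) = (k^2 - 15*k + 56)/(k*(k + I))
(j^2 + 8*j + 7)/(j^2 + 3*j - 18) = (j^2 + 8*j + 7)/(j^2 + 3*j - 18)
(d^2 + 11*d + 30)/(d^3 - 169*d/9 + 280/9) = 9*(d + 6)/(9*d^2 - 45*d + 56)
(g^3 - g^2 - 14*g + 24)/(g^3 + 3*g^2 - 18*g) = (g^2 + 2*g - 8)/(g*(g + 6))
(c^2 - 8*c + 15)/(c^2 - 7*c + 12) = (c - 5)/(c - 4)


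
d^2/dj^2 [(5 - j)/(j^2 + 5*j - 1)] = 2*(3*j*(j^2 + 5*j - 1) - (j - 5)*(2*j + 5)^2)/(j^2 + 5*j - 1)^3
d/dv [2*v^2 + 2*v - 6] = 4*v + 2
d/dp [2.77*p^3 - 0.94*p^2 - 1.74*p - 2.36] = 8.31*p^2 - 1.88*p - 1.74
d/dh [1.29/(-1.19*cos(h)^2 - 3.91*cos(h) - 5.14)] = -(3.0702*cos(h) + 5.0439)*sin(h)/(1.19*cos(h)^2 + 3.91*cos(h) + 5.14)^2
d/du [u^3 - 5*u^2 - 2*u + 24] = 3*u^2 - 10*u - 2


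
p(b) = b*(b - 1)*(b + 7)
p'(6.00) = 173.00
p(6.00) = 390.00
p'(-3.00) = -16.00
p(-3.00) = 48.00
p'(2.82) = 50.70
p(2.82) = 50.40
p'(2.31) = 36.73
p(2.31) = 28.17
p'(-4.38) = -2.01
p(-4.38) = 61.74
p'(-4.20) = -4.48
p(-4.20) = 61.15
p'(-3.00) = -16.00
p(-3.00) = 48.00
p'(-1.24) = -17.27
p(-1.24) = 16.00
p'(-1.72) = -18.76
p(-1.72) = 24.70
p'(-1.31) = -17.57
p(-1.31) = 17.22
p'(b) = b*(b - 1) + b*(b + 7) + (b - 1)*(b + 7) = 3*b^2 + 12*b - 7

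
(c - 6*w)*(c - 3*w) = c^2 - 9*c*w + 18*w^2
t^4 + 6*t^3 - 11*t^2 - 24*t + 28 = (t - 2)*(t - 1)*(t + 2)*(t + 7)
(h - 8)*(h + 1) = h^2 - 7*h - 8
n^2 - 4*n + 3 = (n - 3)*(n - 1)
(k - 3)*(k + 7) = k^2 + 4*k - 21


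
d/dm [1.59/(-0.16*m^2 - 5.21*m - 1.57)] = (0.5088*m + 8.2839)/(0.16*m^2 + 5.21*m + 1.57)^2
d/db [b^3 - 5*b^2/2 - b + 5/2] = 3*b^2 - 5*b - 1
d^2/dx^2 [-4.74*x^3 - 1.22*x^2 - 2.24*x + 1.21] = -28.44*x - 2.44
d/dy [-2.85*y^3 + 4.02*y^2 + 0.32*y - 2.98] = -8.55*y^2 + 8.04*y + 0.32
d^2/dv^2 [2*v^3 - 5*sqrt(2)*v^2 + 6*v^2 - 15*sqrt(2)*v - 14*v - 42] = 12*v - 10*sqrt(2) + 12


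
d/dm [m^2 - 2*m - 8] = 2*m - 2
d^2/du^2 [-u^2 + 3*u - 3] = -2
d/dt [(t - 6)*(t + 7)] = 2*t + 1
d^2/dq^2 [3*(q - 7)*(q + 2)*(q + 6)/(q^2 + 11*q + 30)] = 216/(q^3 + 15*q^2 + 75*q + 125)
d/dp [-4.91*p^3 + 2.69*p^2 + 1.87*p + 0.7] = -14.73*p^2 + 5.38*p + 1.87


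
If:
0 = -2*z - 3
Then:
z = -3/2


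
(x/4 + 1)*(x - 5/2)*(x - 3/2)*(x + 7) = x^4/4 + 7*x^3/4 - 49*x^2/16 - 283*x/16 + 105/4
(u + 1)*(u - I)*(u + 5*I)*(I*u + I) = I*u^4 - 4*u^3 + 2*I*u^3 - 8*u^2 + 6*I*u^2 - 4*u + 10*I*u + 5*I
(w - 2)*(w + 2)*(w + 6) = w^3 + 6*w^2 - 4*w - 24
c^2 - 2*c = c*(c - 2)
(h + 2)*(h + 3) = h^2 + 5*h + 6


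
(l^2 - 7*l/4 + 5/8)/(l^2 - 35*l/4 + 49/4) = (8*l^2 - 14*l + 5)/(2*(4*l^2 - 35*l + 49))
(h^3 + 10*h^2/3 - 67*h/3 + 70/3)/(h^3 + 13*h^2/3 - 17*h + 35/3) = (h - 2)/(h - 1)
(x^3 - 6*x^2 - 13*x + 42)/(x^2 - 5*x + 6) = (x^2 - 4*x - 21)/(x - 3)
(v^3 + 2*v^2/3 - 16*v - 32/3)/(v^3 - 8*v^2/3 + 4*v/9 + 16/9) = 3*(v^2 - 16)/(3*v^2 - 10*v + 8)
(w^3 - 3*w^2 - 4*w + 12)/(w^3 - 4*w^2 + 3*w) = (w^2 - 4)/(w*(w - 1))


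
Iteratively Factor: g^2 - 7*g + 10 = (g - 2)*(g - 5)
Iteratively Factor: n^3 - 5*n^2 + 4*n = (n - 1)*(n^2 - 4*n) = (n - 4)*(n - 1)*(n)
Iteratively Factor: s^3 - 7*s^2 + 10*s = (s - 2)*(s^2 - 5*s) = s*(s - 2)*(s - 5)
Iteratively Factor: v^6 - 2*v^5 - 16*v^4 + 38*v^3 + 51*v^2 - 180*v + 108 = (v - 2)*(v^5 - 16*v^3 + 6*v^2 + 63*v - 54) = (v - 2)^2*(v^4 + 2*v^3 - 12*v^2 - 18*v + 27) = (v - 2)^2*(v - 1)*(v^3 + 3*v^2 - 9*v - 27) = (v - 2)^2*(v - 1)*(v + 3)*(v^2 - 9) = (v - 2)^2*(v - 1)*(v + 3)^2*(v - 3)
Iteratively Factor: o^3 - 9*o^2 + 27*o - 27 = (o - 3)*(o^2 - 6*o + 9) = (o - 3)^2*(o - 3)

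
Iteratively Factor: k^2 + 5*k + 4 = (k + 1)*(k + 4)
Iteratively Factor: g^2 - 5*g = (g)*(g - 5)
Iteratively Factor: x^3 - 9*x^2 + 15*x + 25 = (x - 5)*(x^2 - 4*x - 5) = (x - 5)*(x + 1)*(x - 5)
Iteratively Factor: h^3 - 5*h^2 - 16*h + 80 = (h + 4)*(h^2 - 9*h + 20) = (h - 5)*(h + 4)*(h - 4)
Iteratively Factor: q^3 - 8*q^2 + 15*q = (q - 5)*(q^2 - 3*q) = q*(q - 5)*(q - 3)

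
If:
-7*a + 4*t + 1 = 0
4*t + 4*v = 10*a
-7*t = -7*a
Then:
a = 1/3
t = 1/3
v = 1/2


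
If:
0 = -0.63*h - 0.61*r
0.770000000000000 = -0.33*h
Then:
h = -2.33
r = 2.41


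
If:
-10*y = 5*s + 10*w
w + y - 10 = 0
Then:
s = -20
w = 10 - y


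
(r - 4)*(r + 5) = r^2 + r - 20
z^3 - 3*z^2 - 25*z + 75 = (z - 5)*(z - 3)*(z + 5)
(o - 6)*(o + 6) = o^2 - 36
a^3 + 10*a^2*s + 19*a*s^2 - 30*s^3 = (a - s)*(a + 5*s)*(a + 6*s)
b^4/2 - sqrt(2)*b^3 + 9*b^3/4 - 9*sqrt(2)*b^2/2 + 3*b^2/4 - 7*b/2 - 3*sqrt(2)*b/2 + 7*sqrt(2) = (b/2 + 1)*(b - 1)*(b + 7/2)*(b - 2*sqrt(2))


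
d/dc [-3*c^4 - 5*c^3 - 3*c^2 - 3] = 3*c*(-4*c^2 - 5*c - 2)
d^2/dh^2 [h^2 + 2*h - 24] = 2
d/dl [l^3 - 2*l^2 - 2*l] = 3*l^2 - 4*l - 2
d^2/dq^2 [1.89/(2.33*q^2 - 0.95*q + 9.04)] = (-20.521242*q^2 + 8.36703*q + 1.89*(4.66*q - 0.95)*(9.32*q - 1.9) - 79.618896)/(2.33*q^2 - 0.95*q + 9.04)^3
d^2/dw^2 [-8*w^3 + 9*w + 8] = -48*w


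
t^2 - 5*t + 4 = (t - 4)*(t - 1)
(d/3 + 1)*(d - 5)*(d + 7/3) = d^3/3 + d^2/9 - 59*d/9 - 35/3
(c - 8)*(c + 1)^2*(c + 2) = c^4 - 4*c^3 - 27*c^2 - 38*c - 16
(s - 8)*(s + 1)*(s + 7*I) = s^3 - 7*s^2 + 7*I*s^2 - 8*s - 49*I*s - 56*I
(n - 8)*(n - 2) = n^2 - 10*n + 16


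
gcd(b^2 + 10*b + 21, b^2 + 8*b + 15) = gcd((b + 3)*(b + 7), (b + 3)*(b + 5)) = b + 3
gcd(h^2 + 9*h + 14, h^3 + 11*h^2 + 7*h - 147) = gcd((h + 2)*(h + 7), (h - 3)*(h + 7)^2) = h + 7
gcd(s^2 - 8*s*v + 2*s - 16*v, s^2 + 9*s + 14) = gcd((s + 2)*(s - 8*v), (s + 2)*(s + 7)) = s + 2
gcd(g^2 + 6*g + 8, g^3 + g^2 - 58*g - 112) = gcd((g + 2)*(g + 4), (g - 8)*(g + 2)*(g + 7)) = g + 2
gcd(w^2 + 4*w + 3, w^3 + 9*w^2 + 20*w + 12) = w + 1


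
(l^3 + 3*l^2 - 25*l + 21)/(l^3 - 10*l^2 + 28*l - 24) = (l^3 + 3*l^2 - 25*l + 21)/(l^3 - 10*l^2 + 28*l - 24)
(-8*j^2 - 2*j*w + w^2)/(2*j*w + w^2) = (-4*j + w)/w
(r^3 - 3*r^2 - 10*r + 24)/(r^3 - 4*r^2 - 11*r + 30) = (r - 4)/(r - 5)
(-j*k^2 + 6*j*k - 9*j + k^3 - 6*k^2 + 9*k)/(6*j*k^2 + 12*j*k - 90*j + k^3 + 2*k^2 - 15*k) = (-j*k + 3*j + k^2 - 3*k)/(6*j*k + 30*j + k^2 + 5*k)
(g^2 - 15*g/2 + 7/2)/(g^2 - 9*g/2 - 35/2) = (2*g - 1)/(2*g + 5)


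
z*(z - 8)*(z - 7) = z^3 - 15*z^2 + 56*z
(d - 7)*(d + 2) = d^2 - 5*d - 14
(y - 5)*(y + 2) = y^2 - 3*y - 10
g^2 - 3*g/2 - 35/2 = (g - 5)*(g + 7/2)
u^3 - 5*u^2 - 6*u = u*(u - 6)*(u + 1)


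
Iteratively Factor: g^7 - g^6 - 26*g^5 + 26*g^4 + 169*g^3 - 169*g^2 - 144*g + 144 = (g - 4)*(g^6 + 3*g^5 - 14*g^4 - 30*g^3 + 49*g^2 + 27*g - 36) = (g - 4)*(g - 1)*(g^5 + 4*g^4 - 10*g^3 - 40*g^2 + 9*g + 36) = (g - 4)*(g - 1)*(g + 3)*(g^4 + g^3 - 13*g^2 - g + 12) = (g - 4)*(g - 1)*(g + 1)*(g + 3)*(g^3 - 13*g + 12) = (g - 4)*(g - 3)*(g - 1)*(g + 1)*(g + 3)*(g^2 + 3*g - 4) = (g - 4)*(g - 3)*(g - 1)*(g + 1)*(g + 3)*(g + 4)*(g - 1)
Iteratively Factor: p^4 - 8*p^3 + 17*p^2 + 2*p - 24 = (p - 3)*(p^3 - 5*p^2 + 2*p + 8) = (p - 4)*(p - 3)*(p^2 - p - 2) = (p - 4)*(p - 3)*(p + 1)*(p - 2)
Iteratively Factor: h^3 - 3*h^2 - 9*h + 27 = (h - 3)*(h^2 - 9) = (h - 3)^2*(h + 3)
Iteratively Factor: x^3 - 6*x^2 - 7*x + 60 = (x + 3)*(x^2 - 9*x + 20) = (x - 4)*(x + 3)*(x - 5)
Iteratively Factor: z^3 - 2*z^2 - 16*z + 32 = (z - 4)*(z^2 + 2*z - 8) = (z - 4)*(z + 4)*(z - 2)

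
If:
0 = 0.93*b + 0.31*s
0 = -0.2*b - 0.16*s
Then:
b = 0.00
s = 0.00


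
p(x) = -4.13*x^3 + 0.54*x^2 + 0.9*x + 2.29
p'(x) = -12.39*x^2 + 1.08*x + 0.9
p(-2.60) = 76.19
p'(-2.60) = -85.66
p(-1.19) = 8.94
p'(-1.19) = -17.93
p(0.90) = 0.53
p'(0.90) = -8.16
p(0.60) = 2.13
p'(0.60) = -2.91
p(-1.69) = 22.25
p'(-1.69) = -36.31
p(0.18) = 2.45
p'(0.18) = 0.69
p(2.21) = -37.66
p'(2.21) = -57.23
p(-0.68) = 3.23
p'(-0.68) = -5.56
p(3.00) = -101.66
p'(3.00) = -107.37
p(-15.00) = 14049.04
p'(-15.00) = -2803.05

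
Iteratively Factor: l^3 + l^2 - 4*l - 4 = (l + 1)*(l^2 - 4) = (l - 2)*(l + 1)*(l + 2)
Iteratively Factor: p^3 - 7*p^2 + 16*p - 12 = (p - 2)*(p^2 - 5*p + 6) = (p - 3)*(p - 2)*(p - 2)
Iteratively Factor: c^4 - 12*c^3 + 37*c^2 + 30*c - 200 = (c - 4)*(c^3 - 8*c^2 + 5*c + 50) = (c - 4)*(c + 2)*(c^2 - 10*c + 25) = (c - 5)*(c - 4)*(c + 2)*(c - 5)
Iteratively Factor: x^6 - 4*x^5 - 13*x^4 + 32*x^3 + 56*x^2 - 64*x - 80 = (x - 5)*(x^5 + x^4 - 8*x^3 - 8*x^2 + 16*x + 16) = (x - 5)*(x - 2)*(x^4 + 3*x^3 - 2*x^2 - 12*x - 8) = (x - 5)*(x - 2)*(x + 2)*(x^3 + x^2 - 4*x - 4) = (x - 5)*(x - 2)*(x + 2)^2*(x^2 - x - 2) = (x - 5)*(x - 2)*(x + 1)*(x + 2)^2*(x - 2)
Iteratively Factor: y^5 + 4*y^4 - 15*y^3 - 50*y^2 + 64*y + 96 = (y - 3)*(y^4 + 7*y^3 + 6*y^2 - 32*y - 32) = (y - 3)*(y + 4)*(y^3 + 3*y^2 - 6*y - 8) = (y - 3)*(y - 2)*(y + 4)*(y^2 + 5*y + 4) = (y - 3)*(y - 2)*(y + 4)^2*(y + 1)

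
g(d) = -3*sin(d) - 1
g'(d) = -3*cos(d)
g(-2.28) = 1.28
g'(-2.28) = 1.95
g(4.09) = 1.44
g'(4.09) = 1.75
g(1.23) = -3.83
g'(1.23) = -1.00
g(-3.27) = -1.38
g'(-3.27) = 2.98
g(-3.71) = -2.61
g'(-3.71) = 2.53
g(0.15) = -1.45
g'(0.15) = -2.97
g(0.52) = -2.49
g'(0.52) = -2.60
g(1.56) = -4.00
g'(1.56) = -0.03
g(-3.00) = -0.58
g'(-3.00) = 2.97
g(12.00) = 0.61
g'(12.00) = -2.53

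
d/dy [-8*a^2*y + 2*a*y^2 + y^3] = -8*a^2 + 4*a*y + 3*y^2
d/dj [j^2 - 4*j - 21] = 2*j - 4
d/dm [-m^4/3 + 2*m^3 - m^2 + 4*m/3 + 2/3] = -4*m^3/3 + 6*m^2 - 2*m + 4/3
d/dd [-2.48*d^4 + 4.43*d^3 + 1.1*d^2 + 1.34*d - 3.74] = -9.92*d^3 + 13.29*d^2 + 2.2*d + 1.34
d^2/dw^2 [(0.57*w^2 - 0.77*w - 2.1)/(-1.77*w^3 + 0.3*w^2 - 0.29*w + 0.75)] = (-3.571506*w^6 + 14.473998*w^5 + 78.251346*w^4 - 29.186112*w^3 + 20.63718*w^2 + 14.5908*w - 0.89808)/(5.545233*w^9 - 2.81961*w^8 + 3.203523*w^7 - 7.999965*w^6 + 2.914371*w^5 - 2.58804*w^4 + 3.402764*w^3 - 0.695475*w^2 + 0.489375*w - 0.421875)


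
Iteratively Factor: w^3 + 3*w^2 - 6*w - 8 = (w - 2)*(w^2 + 5*w + 4) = (w - 2)*(w + 4)*(w + 1)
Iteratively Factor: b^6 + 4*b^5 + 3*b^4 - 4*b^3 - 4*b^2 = (b + 1)*(b^5 + 3*b^4 - 4*b^2) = b*(b + 1)*(b^4 + 3*b^3 - 4*b) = b*(b + 1)*(b + 2)*(b^3 + b^2 - 2*b) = b*(b - 1)*(b + 1)*(b + 2)*(b^2 + 2*b) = b*(b - 1)*(b + 1)*(b + 2)^2*(b)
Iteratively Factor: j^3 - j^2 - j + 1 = (j + 1)*(j^2 - 2*j + 1) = (j - 1)*(j + 1)*(j - 1)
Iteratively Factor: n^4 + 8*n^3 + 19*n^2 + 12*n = (n + 3)*(n^3 + 5*n^2 + 4*n) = n*(n + 3)*(n^2 + 5*n + 4) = n*(n + 1)*(n + 3)*(n + 4)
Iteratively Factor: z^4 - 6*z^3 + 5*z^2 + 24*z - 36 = (z - 2)*(z^3 - 4*z^2 - 3*z + 18) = (z - 2)*(z + 2)*(z^2 - 6*z + 9) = (z - 3)*(z - 2)*(z + 2)*(z - 3)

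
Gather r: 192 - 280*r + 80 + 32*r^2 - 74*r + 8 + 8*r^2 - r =40*r^2 - 355*r + 280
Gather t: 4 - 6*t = 4 - 6*t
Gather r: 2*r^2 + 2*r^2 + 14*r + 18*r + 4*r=4*r^2 + 36*r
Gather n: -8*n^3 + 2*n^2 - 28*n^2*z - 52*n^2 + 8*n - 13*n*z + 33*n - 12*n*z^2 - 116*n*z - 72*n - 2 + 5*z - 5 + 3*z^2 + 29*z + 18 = -8*n^3 + n^2*(-28*z - 50) + n*(-12*z^2 - 129*z - 31) + 3*z^2 + 34*z + 11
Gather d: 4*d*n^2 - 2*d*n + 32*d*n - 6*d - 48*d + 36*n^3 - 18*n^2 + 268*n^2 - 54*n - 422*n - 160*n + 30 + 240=d*(4*n^2 + 30*n - 54) + 36*n^3 + 250*n^2 - 636*n + 270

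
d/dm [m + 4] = 1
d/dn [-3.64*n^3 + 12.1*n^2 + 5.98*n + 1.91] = -10.92*n^2 + 24.2*n + 5.98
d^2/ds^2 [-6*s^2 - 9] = -12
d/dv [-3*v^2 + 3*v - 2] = 3 - 6*v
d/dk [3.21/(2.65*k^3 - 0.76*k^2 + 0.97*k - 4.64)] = (-25.5195*k^2 + 4.8792*k - 3.1137)/(2.65*k^3 - 0.76*k^2 + 0.97*k - 4.64)^2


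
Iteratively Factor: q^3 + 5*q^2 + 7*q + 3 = (q + 1)*(q^2 + 4*q + 3) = (q + 1)^2*(q + 3)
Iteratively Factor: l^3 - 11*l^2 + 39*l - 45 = (l - 3)*(l^2 - 8*l + 15) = (l - 3)^2*(l - 5)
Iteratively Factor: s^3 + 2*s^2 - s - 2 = (s + 2)*(s^2 - 1) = (s + 1)*(s + 2)*(s - 1)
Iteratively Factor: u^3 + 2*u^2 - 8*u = (u + 4)*(u^2 - 2*u) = u*(u + 4)*(u - 2)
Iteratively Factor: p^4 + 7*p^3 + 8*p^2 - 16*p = (p + 4)*(p^3 + 3*p^2 - 4*p) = (p - 1)*(p + 4)*(p^2 + 4*p) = (p - 1)*(p + 4)^2*(p)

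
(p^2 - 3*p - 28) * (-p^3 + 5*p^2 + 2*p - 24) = -p^5 + 8*p^4 + 15*p^3 - 170*p^2 + 16*p + 672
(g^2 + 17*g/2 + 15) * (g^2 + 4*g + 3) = g^4 + 25*g^3/2 + 52*g^2 + 171*g/2 + 45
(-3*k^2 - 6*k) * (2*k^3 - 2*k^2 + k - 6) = -6*k^5 - 6*k^4 + 9*k^3 + 12*k^2 + 36*k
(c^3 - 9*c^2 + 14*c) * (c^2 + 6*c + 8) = c^5 - 3*c^4 - 32*c^3 + 12*c^2 + 112*c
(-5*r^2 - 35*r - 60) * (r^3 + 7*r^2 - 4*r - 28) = -5*r^5 - 70*r^4 - 285*r^3 - 140*r^2 + 1220*r + 1680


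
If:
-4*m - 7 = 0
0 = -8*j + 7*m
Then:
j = -49/32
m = -7/4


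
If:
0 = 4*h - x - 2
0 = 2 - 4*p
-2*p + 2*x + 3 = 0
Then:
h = 1/4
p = 1/2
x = -1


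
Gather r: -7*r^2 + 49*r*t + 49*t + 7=-7*r^2 + 49*r*t + 49*t + 7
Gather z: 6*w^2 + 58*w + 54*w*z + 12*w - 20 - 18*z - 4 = 6*w^2 + 70*w + z*(54*w - 18) - 24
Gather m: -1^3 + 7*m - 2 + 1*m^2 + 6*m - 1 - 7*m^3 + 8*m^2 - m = -7*m^3 + 9*m^2 + 12*m - 4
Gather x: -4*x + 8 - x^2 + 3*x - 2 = -x^2 - x + 6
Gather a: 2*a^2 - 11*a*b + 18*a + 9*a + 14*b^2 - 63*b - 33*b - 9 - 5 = 2*a^2 + a*(27 - 11*b) + 14*b^2 - 96*b - 14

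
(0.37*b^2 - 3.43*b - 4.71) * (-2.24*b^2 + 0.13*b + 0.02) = -0.8288*b^4 + 7.7313*b^3 + 10.1119*b^2 - 0.6809*b - 0.0942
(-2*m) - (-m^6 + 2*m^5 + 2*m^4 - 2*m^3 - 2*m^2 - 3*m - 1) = m^6 - 2*m^5 - 2*m^4 + 2*m^3 + 2*m^2 + m + 1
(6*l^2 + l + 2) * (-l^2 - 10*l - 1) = -6*l^4 - 61*l^3 - 18*l^2 - 21*l - 2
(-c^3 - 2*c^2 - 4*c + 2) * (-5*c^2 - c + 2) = 5*c^5 + 11*c^4 + 20*c^3 - 10*c^2 - 10*c + 4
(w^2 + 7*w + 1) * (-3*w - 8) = -3*w^3 - 29*w^2 - 59*w - 8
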